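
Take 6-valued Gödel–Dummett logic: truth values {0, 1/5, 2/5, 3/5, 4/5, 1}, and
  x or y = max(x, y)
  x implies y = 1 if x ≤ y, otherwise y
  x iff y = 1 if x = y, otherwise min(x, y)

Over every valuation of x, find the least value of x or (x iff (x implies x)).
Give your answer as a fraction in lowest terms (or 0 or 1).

0

Take x = 0:
x implies x = 0 implies 0 = 1
x iff (x implies x) = 0 iff 1 = 0
x or (x iff (x implies x)) = 0 or 0 = 0
No assignment yields a value below 0, so this is the minimum.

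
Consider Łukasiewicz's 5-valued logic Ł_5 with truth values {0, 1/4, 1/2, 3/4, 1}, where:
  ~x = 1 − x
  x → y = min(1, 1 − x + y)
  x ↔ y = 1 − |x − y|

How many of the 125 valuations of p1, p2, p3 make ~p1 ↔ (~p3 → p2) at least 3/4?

59

value 1: 25 assignments (counts)
value 3/4: 34 assignments (counts)
value 1/2: 28 assignments
value 1/4: 22 assignments
value 0: 16 assignments
So 59 of the 125 assignments meet the threshold.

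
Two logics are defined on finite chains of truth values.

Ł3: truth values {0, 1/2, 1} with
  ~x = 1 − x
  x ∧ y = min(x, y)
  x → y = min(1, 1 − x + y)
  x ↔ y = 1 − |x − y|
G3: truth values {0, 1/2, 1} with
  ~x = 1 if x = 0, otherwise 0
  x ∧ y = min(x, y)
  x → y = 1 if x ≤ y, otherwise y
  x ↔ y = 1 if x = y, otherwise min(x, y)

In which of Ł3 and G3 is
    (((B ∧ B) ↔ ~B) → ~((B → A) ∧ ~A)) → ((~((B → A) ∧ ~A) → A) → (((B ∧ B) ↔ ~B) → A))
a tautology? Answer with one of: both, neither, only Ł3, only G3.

both

In Ł3: every assignment gives 1 — tautology.
In G3: every assignment gives 1 — tautology.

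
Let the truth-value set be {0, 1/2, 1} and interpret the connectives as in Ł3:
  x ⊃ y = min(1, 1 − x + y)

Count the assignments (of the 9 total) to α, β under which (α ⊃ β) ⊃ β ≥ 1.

α = 0, β = 0 ↦ 0  <
α = 0, β = 1/2 ↦ 1/2  <
α = 0, β = 1 ↦ 1  ≥
α = 1/2, β = 0 ↦ 1/2  <
α = 1/2, β = 1/2 ↦ 1/2  <
α = 1/2, β = 1 ↦ 1  ≥
α = 1, β = 0 ↦ 1  ≥
α = 1, β = 1/2 ↦ 1  ≥
α = 1, β = 1 ↦ 1  ≥
So 5 of the 9 assignments meet the threshold.

5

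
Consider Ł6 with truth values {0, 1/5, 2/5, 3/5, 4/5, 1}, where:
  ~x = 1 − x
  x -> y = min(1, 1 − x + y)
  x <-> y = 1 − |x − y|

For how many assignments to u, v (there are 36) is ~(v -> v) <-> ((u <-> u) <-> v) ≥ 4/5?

value 1: 6 assignments (counts)
value 4/5: 6 assignments (counts)
value 3/5: 6 assignments
value 2/5: 6 assignments
value 1/5: 6 assignments
value 0: 6 assignments
So 12 of the 36 assignments meet the threshold.

12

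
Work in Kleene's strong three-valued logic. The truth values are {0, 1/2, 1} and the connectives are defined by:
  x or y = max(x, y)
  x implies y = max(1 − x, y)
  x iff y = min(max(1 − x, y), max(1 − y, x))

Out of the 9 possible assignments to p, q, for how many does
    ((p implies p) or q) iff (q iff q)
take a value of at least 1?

5

p = 0, q = 0 ↦ 1  ≥
p = 0, q = 1/2 ↦ 1/2  <
p = 0, q = 1 ↦ 1  ≥
p = 1/2, q = 0 ↦ 1/2  <
p = 1/2, q = 1/2 ↦ 1/2  <
p = 1/2, q = 1 ↦ 1  ≥
p = 1, q = 0 ↦ 1  ≥
p = 1, q = 1/2 ↦ 1/2  <
p = 1, q = 1 ↦ 1  ≥
So 5 of the 9 assignments meet the threshold.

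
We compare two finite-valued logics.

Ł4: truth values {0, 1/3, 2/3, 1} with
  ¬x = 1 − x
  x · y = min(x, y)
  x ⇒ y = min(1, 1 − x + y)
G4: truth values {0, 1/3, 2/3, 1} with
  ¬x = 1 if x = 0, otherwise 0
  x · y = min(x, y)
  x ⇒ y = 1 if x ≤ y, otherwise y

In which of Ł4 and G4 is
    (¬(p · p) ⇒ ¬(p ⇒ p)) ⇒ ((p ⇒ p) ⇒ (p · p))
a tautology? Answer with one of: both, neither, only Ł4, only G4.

In Ł4: every assignment gives 1 — tautology.
In G4: at p = 1/3 the value is 1/3 — not a tautology.

only Ł4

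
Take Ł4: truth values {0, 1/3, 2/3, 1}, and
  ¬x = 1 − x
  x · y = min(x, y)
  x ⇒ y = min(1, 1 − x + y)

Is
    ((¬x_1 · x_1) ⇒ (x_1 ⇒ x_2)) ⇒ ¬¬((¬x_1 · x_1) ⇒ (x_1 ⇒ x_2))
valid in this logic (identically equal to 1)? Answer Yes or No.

x_1 = 0, x_2 = 0 ↦ 1
x_1 = 0, x_2 = 1/3 ↦ 1
x_1 = 0, x_2 = 2/3 ↦ 1
x_1 = 0, x_2 = 1 ↦ 1
x_1 = 1/3, x_2 = 0 ↦ 1
x_1 = 1/3, x_2 = 1/3 ↦ 1
x_1 = 1/3, x_2 = 2/3 ↦ 1
x_1 = 1/3, x_2 = 1 ↦ 1
x_1 = 2/3, x_2 = 0 ↦ 1
x_1 = 2/3, x_2 = 1/3 ↦ 1
x_1 = 2/3, x_2 = 2/3 ↦ 1
x_1 = 2/3, x_2 = 1 ↦ 1
x_1 = 1, x_2 = 0 ↦ 1
x_1 = 1, x_2 = 1/3 ↦ 1
x_1 = 1, x_2 = 2/3 ↦ 1
x_1 = 1, x_2 = 1 ↦ 1
Every assignment gives a value ≥ 1.

Yes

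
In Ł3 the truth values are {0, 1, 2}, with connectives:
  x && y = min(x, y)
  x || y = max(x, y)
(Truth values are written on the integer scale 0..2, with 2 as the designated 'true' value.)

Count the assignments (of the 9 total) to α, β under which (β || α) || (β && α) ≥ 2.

5

α = 0, β = 0 ↦ 0  <
α = 0, β = 1 ↦ 1  <
α = 0, β = 2 ↦ 2  ≥
α = 1, β = 0 ↦ 1  <
α = 1, β = 1 ↦ 1  <
α = 1, β = 2 ↦ 2  ≥
α = 2, β = 0 ↦ 2  ≥
α = 2, β = 1 ↦ 2  ≥
α = 2, β = 2 ↦ 2  ≥
So 5 of the 9 assignments meet the threshold.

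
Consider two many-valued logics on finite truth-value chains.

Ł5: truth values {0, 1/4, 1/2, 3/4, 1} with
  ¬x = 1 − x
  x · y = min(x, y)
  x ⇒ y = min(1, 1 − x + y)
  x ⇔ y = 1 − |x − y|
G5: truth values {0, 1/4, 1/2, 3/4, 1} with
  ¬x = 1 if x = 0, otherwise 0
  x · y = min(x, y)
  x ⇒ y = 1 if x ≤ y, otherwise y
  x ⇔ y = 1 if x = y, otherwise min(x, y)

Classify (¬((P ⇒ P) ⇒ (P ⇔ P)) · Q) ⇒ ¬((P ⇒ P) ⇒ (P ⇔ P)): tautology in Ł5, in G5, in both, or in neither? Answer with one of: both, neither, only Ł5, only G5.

In Ł5: every assignment gives 1 — tautology.
In G5: every assignment gives 1 — tautology.

both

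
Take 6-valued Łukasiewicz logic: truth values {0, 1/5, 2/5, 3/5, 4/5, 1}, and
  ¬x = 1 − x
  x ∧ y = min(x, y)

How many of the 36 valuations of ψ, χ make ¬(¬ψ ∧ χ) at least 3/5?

27

value 1: 11 assignments (counts)
value 4/5: 9 assignments (counts)
value 3/5: 7 assignments (counts)
value 2/5: 5 assignments
value 1/5: 3 assignments
value 0: 1 assignment
So 27 of the 36 assignments meet the threshold.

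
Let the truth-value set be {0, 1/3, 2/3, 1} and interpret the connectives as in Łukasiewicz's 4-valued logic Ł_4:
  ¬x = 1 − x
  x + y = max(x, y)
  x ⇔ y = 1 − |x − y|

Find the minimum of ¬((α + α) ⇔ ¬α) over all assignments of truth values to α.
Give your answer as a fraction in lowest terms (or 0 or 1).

Take α = 1/3:
α + α = 1/3 + 1/3 = 1/3
¬α = ¬1/3 = 2/3
(α + α) ⇔ ¬α = 1/3 ⇔ 2/3 = 2/3
¬((α + α) ⇔ ¬α) = ¬2/3 = 1/3
No assignment yields a value below 1/3, so this is the minimum.

1/3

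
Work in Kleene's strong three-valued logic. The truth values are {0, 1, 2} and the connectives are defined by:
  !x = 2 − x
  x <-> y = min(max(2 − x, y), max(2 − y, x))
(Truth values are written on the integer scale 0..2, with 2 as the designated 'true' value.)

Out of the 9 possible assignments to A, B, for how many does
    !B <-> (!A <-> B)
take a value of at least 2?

A = 0, B = 0 ↦ 0  <
A = 0, B = 1 ↦ 1  <
A = 0, B = 2 ↦ 0  <
A = 1, B = 0 ↦ 1  <
A = 1, B = 1 ↦ 1  <
A = 1, B = 2 ↦ 1  <
A = 2, B = 0 ↦ 2  ≥
A = 2, B = 1 ↦ 1  <
A = 2, B = 2 ↦ 2  ≥
So 2 of the 9 assignments meet the threshold.

2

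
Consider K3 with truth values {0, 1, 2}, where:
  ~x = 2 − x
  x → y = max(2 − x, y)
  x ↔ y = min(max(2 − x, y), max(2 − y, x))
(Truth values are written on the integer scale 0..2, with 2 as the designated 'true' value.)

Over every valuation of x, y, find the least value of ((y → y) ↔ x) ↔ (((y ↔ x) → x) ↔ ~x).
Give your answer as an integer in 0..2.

0

Take x = 0, y = 2:
y → y = 2 → 2 = 2
(y → y) ↔ x = 2 ↔ 0 = 0
y ↔ x = 2 ↔ 0 = 0
(y ↔ x) → x = 0 → 0 = 2
~x = ~0 = 2
((y ↔ x) → x) ↔ ~x = 2 ↔ 2 = 2
((y → y) ↔ x) ↔ (((y ↔ x) → x) ↔ ~x) = 0 ↔ 2 = 0
No assignment yields a value below 0, so this is the minimum.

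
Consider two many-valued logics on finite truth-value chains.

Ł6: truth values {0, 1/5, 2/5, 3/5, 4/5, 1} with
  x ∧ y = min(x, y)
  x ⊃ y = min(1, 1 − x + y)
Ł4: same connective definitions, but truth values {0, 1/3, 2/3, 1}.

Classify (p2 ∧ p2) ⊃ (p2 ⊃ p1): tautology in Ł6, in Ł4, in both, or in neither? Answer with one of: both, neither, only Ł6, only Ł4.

neither

In Ł6: at p1 = 0, p2 = 3/5 the value is 4/5 — not a tautology.
In Ł4: at p1 = 0, p2 = 2/3 the value is 2/3 — not a tautology.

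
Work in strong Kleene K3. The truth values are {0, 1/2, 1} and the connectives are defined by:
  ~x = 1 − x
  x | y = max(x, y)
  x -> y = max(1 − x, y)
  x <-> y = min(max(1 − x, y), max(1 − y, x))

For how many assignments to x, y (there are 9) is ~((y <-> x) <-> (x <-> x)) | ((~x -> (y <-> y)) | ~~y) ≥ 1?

7

x = 0, y = 0 ↦ 1  ≥
x = 0, y = 1/2 ↦ 1/2  <
x = 0, y = 1 ↦ 1  ≥
x = 1/2, y = 0 ↦ 1  ≥
x = 1/2, y = 1/2 ↦ 1/2  <
x = 1/2, y = 1 ↦ 1  ≥
x = 1, y = 0 ↦ 1  ≥
x = 1, y = 1/2 ↦ 1  ≥
x = 1, y = 1 ↦ 1  ≥
So 7 of the 9 assignments meet the threshold.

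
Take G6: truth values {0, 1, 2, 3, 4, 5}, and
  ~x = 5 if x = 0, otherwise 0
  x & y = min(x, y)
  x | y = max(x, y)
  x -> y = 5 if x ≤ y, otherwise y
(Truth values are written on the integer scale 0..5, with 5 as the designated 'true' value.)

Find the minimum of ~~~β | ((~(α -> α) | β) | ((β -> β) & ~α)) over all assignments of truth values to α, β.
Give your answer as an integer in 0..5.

Take α = 1, β = 1:
~β = ~1 = 0
~~β = ~0 = 5
~~~β = ~5 = 0
α -> α = 1 -> 1 = 5
~(α -> α) = ~5 = 0
~(α -> α) | β = 0 | 1 = 1
β -> β = 1 -> 1 = 5
~α = ~1 = 0
(β -> β) & ~α = 5 & 0 = 0
(~(α -> α) | β) | ((β -> β) & ~α) = 1 | 0 = 1
~~~β | ((~(α -> α) | β) | ((β -> β) & ~α)) = 0 | 1 = 1
No assignment yields a value below 1, so this is the minimum.

1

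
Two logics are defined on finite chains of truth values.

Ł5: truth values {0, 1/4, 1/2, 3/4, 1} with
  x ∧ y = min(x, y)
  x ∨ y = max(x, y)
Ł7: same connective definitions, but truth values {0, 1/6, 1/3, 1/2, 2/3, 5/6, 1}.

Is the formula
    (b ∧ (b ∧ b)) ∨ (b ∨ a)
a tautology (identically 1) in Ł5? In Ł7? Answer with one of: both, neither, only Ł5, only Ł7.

neither

In Ł5: at a = 0, b = 0 the value is 0 — not a tautology.
In Ł7: at a = 0, b = 0 the value is 0 — not a tautology.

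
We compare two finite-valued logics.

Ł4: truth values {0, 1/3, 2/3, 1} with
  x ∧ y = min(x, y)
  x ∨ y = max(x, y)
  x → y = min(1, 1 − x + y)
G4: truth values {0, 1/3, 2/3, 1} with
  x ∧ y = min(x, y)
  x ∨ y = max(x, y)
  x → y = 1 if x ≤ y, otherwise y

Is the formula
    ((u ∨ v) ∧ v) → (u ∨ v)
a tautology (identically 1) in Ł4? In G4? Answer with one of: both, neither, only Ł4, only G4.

both

In Ł4: every assignment gives 1 — tautology.
In G4: every assignment gives 1 — tautology.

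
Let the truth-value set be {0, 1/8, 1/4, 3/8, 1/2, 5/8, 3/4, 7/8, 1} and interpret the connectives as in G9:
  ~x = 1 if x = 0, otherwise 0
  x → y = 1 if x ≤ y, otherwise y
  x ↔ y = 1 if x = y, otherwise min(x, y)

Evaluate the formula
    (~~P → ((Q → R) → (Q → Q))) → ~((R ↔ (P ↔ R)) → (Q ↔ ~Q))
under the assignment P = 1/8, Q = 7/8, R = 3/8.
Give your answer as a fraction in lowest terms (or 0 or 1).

~P = ~1/8 = 0
~~P = ~0 = 1
Q → R = 7/8 → 3/8 = 3/8
Q → Q = 7/8 → 7/8 = 1
(Q → R) → (Q → Q) = 3/8 → 1 = 1
~~P → ((Q → R) → (Q → Q)) = 1 → 1 = 1
P ↔ R = 1/8 ↔ 3/8 = 1/8
R ↔ (P ↔ R) = 3/8 ↔ 1/8 = 1/8
~Q = ~7/8 = 0
Q ↔ ~Q = 7/8 ↔ 0 = 0
(R ↔ (P ↔ R)) → (Q ↔ ~Q) = 1/8 → 0 = 0
~((R ↔ (P ↔ R)) → (Q ↔ ~Q)) = ~0 = 1
(~~P → ((Q → R) → (Q → Q))) → ~((R ↔ (P ↔ R)) → (Q ↔ ~Q)) = 1 → 1 = 1

1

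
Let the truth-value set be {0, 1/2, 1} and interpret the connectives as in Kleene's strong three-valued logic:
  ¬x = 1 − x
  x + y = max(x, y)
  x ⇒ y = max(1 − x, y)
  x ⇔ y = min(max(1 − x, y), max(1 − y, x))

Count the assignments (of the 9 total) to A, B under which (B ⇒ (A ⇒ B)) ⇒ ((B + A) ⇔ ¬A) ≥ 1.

A = 0, B = 0 ↦ 0  <
A = 0, B = 1/2 ↦ 1/2  <
A = 0, B = 1 ↦ 1  ≥
A = 1/2, B = 0 ↦ 1/2  <
A = 1/2, B = 1/2 ↦ 1/2  <
A = 1/2, B = 1 ↦ 1/2  <
A = 1, B = 0 ↦ 0  <
A = 1, B = 1/2 ↦ 1/2  <
A = 1, B = 1 ↦ 0  <
So 1 of the 9 assignments meets the threshold.

1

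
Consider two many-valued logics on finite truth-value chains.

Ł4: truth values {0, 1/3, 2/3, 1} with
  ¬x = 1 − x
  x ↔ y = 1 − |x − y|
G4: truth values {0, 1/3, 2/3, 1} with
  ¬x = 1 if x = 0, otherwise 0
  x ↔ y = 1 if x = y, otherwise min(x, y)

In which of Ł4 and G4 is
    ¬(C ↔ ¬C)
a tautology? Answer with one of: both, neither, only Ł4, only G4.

In Ł4: at C = 1/3 the value is 1/3 — not a tautology.
In G4: every assignment gives 1 — tautology.

only G4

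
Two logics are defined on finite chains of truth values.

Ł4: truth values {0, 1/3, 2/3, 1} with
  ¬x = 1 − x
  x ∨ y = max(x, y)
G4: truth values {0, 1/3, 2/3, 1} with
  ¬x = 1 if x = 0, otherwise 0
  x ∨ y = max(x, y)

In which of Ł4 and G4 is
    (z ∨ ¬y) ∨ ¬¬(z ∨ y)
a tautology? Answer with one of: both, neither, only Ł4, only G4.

only G4

In Ł4: at y = 1/3, z = 0 the value is 2/3 — not a tautology.
In G4: every assignment gives 1 — tautology.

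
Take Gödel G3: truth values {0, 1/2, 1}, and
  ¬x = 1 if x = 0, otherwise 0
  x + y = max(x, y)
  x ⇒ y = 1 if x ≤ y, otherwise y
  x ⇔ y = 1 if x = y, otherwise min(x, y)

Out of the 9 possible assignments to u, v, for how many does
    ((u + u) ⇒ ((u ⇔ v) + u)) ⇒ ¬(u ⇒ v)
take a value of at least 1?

2

u = 0, v = 0 ↦ 0  <
u = 0, v = 1/2 ↦ 0  <
u = 0, v = 1 ↦ 0  <
u = 1/2, v = 0 ↦ 1  ≥
u = 1/2, v = 1/2 ↦ 0  <
u = 1/2, v = 1 ↦ 0  <
u = 1, v = 0 ↦ 1  ≥
u = 1, v = 1/2 ↦ 0  <
u = 1, v = 1 ↦ 0  <
So 2 of the 9 assignments meet the threshold.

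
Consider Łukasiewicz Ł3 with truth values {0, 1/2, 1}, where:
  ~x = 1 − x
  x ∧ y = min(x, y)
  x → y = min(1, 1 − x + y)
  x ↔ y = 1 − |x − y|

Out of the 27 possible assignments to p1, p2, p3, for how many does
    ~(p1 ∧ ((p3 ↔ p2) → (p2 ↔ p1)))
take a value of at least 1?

10

value 1: 10 assignments (counts)
value 1/2: 11 assignments
value 0: 6 assignments
So 10 of the 27 assignments meet the threshold.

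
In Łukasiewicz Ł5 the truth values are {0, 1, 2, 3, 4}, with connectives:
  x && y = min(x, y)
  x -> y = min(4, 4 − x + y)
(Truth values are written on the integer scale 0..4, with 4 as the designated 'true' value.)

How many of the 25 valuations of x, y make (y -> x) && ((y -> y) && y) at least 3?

5

value 4: 1 assignment (counts)
value 3: 4 assignments (counts)
value 2: 7 assignments
value 1: 7 assignments
value 0: 6 assignments
So 5 of the 25 assignments meet the threshold.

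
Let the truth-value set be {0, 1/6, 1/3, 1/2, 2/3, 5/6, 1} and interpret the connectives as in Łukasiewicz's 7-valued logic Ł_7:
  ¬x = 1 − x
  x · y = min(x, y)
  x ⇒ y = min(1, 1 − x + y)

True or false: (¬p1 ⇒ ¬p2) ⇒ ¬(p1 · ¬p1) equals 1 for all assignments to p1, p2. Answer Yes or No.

Counterexample: take p1 = 1/6, p2 = 0.
¬p1 = ¬1/6 = 5/6
¬p2 = ¬0 = 1
¬p1 ⇒ ¬p2 = 5/6 ⇒ 1 = 1
¬p1 = ¬1/6 = 5/6
p1 · ¬p1 = 1/6 · 5/6 = 1/6
¬(p1 · ¬p1) = ¬1/6 = 5/6
(¬p1 ⇒ ¬p2) ⇒ ¬(p1 · ¬p1) = 1 ⇒ 5/6 = 5/6
This gives 5/6 ≠ 1.

No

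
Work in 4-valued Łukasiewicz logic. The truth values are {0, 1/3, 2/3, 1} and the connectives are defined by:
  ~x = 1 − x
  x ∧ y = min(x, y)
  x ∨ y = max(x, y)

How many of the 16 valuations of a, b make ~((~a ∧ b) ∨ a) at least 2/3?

4

a = 0, b = 0 ↦ 1  ≥
a = 0, b = 1/3 ↦ 2/3  ≥
a = 0, b = 2/3 ↦ 1/3  <
a = 0, b = 1 ↦ 0  <
a = 1/3, b = 0 ↦ 2/3  ≥
a = 1/3, b = 1/3 ↦ 2/3  ≥
a = 1/3, b = 2/3 ↦ 1/3  <
a = 1/3, b = 1 ↦ 1/3  <
a = 2/3, b = 0 ↦ 1/3  <
a = 2/3, b = 1/3 ↦ 1/3  <
a = 2/3, b = 2/3 ↦ 1/3  <
a = 2/3, b = 1 ↦ 1/3  <
a = 1, b = 0 ↦ 0  <
a = 1, b = 1/3 ↦ 0  <
a = 1, b = 2/3 ↦ 0  <
a = 1, b = 1 ↦ 0  <
So 4 of the 16 assignments meet the threshold.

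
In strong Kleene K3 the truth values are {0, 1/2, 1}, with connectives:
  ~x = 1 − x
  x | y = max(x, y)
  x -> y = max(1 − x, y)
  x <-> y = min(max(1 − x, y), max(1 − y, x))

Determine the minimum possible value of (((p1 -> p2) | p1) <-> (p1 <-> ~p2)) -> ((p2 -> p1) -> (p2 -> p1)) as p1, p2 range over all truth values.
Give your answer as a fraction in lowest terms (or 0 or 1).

1/2

Take p1 = 0, p2 = 1/2:
p1 -> p2 = 0 -> 1/2 = 1
(p1 -> p2) | p1 = 1 | 0 = 1
~p2 = ~1/2 = 1/2
p1 <-> ~p2 = 0 <-> 1/2 = 1/2
((p1 -> p2) | p1) <-> (p1 <-> ~p2) = 1 <-> 1/2 = 1/2
p2 -> p1 = 1/2 -> 0 = 1/2
p2 -> p1 = 1/2 -> 0 = 1/2
(p2 -> p1) -> (p2 -> p1) = 1/2 -> 1/2 = 1/2
(((p1 -> p2) | p1) <-> (p1 <-> ~p2)) -> ((p2 -> p1) -> (p2 -> p1)) = 1/2 -> 1/2 = 1/2
No assignment yields a value below 1/2, so this is the minimum.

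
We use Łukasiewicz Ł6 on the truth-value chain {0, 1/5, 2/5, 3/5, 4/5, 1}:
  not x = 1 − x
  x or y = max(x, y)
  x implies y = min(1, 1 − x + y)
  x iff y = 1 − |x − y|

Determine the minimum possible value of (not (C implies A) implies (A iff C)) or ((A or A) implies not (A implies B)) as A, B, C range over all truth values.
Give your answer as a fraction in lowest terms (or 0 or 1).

4/5

Take A = 1/5, B = 1/5, C = 4/5:
C implies A = 4/5 implies 1/5 = 2/5
not (C implies A) = not 2/5 = 3/5
A iff C = 1/5 iff 4/5 = 2/5
not (C implies A) implies (A iff C) = 3/5 implies 2/5 = 4/5
A or A = 1/5 or 1/5 = 1/5
A implies B = 1/5 implies 1/5 = 1
not (A implies B) = not 1 = 0
(A or A) implies not (A implies B) = 1/5 implies 0 = 4/5
(not (C implies A) implies (A iff C)) or ((A or A) implies not (A implies B)) = 4/5 or 4/5 = 4/5
No assignment yields a value below 4/5, so this is the minimum.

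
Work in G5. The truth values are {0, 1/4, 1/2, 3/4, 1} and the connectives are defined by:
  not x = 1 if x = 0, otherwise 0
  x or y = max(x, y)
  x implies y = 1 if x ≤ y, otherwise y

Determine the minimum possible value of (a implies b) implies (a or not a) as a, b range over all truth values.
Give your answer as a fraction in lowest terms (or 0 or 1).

1/4

Take a = 1/4, b = 1/4:
a implies b = 1/4 implies 1/4 = 1
not a = not 1/4 = 0
a or not a = 1/4 or 0 = 1/4
(a implies b) implies (a or not a) = 1 implies 1/4 = 1/4
No assignment yields a value below 1/4, so this is the minimum.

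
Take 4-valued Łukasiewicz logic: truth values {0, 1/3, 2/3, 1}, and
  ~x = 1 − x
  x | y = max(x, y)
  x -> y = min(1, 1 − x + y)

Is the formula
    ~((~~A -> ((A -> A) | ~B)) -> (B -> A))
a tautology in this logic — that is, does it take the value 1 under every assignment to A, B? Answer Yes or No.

Counterexample: take A = 0, B = 0.
~A = ~0 = 1
~~A = ~1 = 0
A -> A = 0 -> 0 = 1
~B = ~0 = 1
(A -> A) | ~B = 1 | 1 = 1
~~A -> ((A -> A) | ~B) = 0 -> 1 = 1
B -> A = 0 -> 0 = 1
(~~A -> ((A -> A) | ~B)) -> (B -> A) = 1 -> 1 = 1
~((~~A -> ((A -> A) | ~B)) -> (B -> A)) = ~1 = 0
This gives 0 ≠ 1.

No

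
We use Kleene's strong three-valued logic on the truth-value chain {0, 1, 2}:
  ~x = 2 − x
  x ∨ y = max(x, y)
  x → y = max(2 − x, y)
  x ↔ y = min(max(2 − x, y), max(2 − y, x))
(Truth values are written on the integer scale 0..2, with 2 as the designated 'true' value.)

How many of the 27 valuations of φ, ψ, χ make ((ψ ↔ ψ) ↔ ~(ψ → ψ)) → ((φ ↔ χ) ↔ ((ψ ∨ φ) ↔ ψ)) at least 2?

18

value 2: 18 assignments (counts)
value 1: 9 assignments
So 18 of the 27 assignments meet the threshold.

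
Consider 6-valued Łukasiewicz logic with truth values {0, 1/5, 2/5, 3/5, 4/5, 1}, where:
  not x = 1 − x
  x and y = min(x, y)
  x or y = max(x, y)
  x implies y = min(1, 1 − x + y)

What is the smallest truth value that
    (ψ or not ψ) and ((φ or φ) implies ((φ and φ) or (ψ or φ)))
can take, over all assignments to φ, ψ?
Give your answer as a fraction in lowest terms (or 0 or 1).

3/5

Take φ = 0, ψ = 2/5:
not ψ = not 2/5 = 3/5
ψ or not ψ = 2/5 or 3/5 = 3/5
φ or φ = 0 or 0 = 0
φ and φ = 0 and 0 = 0
ψ or φ = 2/5 or 0 = 2/5
(φ and φ) or (ψ or φ) = 0 or 2/5 = 2/5
(φ or φ) implies ((φ and φ) or (ψ or φ)) = 0 implies 2/5 = 1
(ψ or not ψ) and ((φ or φ) implies ((φ and φ) or (ψ or φ))) = 3/5 and 1 = 3/5
No assignment yields a value below 3/5, so this is the minimum.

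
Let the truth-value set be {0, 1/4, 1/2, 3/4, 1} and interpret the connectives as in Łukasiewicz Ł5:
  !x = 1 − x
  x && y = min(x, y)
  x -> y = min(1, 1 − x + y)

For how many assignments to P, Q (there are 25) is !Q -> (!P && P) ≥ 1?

9

value 1: 9 assignments (counts)
value 3/4: 5 assignments
value 1/2: 5 assignments
value 1/4: 4 assignments
value 0: 2 assignments
So 9 of the 25 assignments meet the threshold.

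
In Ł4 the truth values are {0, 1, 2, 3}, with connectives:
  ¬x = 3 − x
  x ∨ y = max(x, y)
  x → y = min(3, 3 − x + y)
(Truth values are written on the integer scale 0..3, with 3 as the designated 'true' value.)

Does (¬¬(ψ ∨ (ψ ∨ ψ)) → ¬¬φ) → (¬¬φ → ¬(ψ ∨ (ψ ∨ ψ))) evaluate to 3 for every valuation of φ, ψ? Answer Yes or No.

No

Counterexample: take φ = 2, ψ = 2.
ψ ∨ ψ = 2 ∨ 2 = 2
ψ ∨ (ψ ∨ ψ) = 2 ∨ 2 = 2
¬(ψ ∨ (ψ ∨ ψ)) = ¬2 = 1
¬¬(ψ ∨ (ψ ∨ ψ)) = ¬1 = 2
¬φ = ¬2 = 1
¬¬φ = ¬1 = 2
¬¬(ψ ∨ (ψ ∨ ψ)) → ¬¬φ = 2 → 2 = 3
¬φ = ¬2 = 1
¬¬φ = ¬1 = 2
ψ ∨ ψ = 2 ∨ 2 = 2
ψ ∨ (ψ ∨ ψ) = 2 ∨ 2 = 2
¬(ψ ∨ (ψ ∨ ψ)) = ¬2 = 1
¬¬φ → ¬(ψ ∨ (ψ ∨ ψ)) = 2 → 1 = 2
(¬¬(ψ ∨ (ψ ∨ ψ)) → ¬¬φ) → (¬¬φ → ¬(ψ ∨ (ψ ∨ ψ))) = 3 → 2 = 2
This gives 2 ≠ 3.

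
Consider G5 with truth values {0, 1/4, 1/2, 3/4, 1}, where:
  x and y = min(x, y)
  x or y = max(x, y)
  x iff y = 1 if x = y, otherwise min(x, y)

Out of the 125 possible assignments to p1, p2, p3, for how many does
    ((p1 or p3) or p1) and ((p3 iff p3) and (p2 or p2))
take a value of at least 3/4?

32

value 1: 9 assignments (counts)
value 3/4: 23 assignments (counts)
value 1/2: 31 assignments
value 1/4: 33 assignments
value 0: 29 assignments
So 32 of the 125 assignments meet the threshold.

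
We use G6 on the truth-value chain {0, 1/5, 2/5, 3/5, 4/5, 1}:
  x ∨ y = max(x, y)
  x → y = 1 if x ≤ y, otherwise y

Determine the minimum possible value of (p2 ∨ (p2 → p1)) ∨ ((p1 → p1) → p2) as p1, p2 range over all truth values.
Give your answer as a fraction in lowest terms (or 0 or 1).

1/5

Take p1 = 0, p2 = 1/5:
p2 → p1 = 1/5 → 0 = 0
p2 ∨ (p2 → p1) = 1/5 ∨ 0 = 1/5
p1 → p1 = 0 → 0 = 1
(p1 → p1) → p2 = 1 → 1/5 = 1/5
(p2 ∨ (p2 → p1)) ∨ ((p1 → p1) → p2) = 1/5 ∨ 1/5 = 1/5
No assignment yields a value below 1/5, so this is the minimum.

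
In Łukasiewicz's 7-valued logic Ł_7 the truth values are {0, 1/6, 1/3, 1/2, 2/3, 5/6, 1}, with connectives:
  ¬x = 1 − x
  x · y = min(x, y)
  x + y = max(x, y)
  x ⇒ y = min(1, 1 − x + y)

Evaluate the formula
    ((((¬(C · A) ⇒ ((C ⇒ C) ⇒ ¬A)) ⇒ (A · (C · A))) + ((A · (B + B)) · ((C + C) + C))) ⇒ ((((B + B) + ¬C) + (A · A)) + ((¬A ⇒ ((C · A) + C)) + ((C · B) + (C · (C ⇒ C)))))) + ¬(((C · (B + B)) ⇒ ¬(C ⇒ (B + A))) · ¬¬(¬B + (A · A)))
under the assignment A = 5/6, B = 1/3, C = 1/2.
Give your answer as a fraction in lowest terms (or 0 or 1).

1

C · A = 1/2 · 5/6 = 1/2
¬(C · A) = ¬1/2 = 1/2
C ⇒ C = 1/2 ⇒ 1/2 = 1
¬A = ¬5/6 = 1/6
(C ⇒ C) ⇒ ¬A = 1 ⇒ 1/6 = 1/6
¬(C · A) ⇒ ((C ⇒ C) ⇒ ¬A) = 1/2 ⇒ 1/6 = 2/3
C · A = 1/2 · 5/6 = 1/2
A · (C · A) = 5/6 · 1/2 = 1/2
(¬(C · A) ⇒ ((C ⇒ C) ⇒ ¬A)) ⇒ (A · (C · A)) = 2/3 ⇒ 1/2 = 5/6
B + B = 1/3 + 1/3 = 1/3
A · (B + B) = 5/6 · 1/3 = 1/3
C + C = 1/2 + 1/2 = 1/2
(C + C) + C = 1/2 + 1/2 = 1/2
(A · (B + B)) · ((C + C) + C) = 1/3 · 1/2 = 1/3
((¬(C · A) ⇒ ((C ⇒ C) ⇒ ¬A)) ⇒ (A · (C · A))) + ((A · (B + B)) · ((C + C) + C)) = 5/6 + 1/3 = 5/6
B + B = 1/3 + 1/3 = 1/3
¬C = ¬1/2 = 1/2
(B + B) + ¬C = 1/3 + 1/2 = 1/2
A · A = 5/6 · 5/6 = 5/6
((B + B) + ¬C) + (A · A) = 1/2 + 5/6 = 5/6
¬A = ¬5/6 = 1/6
C · A = 1/2 · 5/6 = 1/2
(C · A) + C = 1/2 + 1/2 = 1/2
¬A ⇒ ((C · A) + C) = 1/6 ⇒ 1/2 = 1
C · B = 1/2 · 1/3 = 1/3
C ⇒ C = 1/2 ⇒ 1/2 = 1
C · (C ⇒ C) = 1/2 · 1 = 1/2
(C · B) + (C · (C ⇒ C)) = 1/3 + 1/2 = 1/2
(¬A ⇒ ((C · A) + C)) + ((C · B) + (C · (C ⇒ C))) = 1 + 1/2 = 1
(((B + B) + ¬C) + (A · A)) + ((¬A ⇒ ((C · A) + C)) + ((C · B) + (C · (C ⇒ C)))) = 5/6 + 1 = 1
(((¬(C · A) ⇒ ((C ⇒ C) ⇒ ¬A)) ⇒ (A · (C · A))) + ((A · (B + B)) · ((C + C) + C))) ⇒ ((((B + B) + ¬C) + (A · A)) + ((¬A ⇒ ((C · A) + C)) + ((C · B) + (C · (C ⇒ C))))) = 5/6 ⇒ 1 = 1
B + B = 1/3 + 1/3 = 1/3
C · (B + B) = 1/2 · 1/3 = 1/3
B + A = 1/3 + 5/6 = 5/6
C ⇒ (B + A) = 1/2 ⇒ 5/6 = 1
¬(C ⇒ (B + A)) = ¬1 = 0
(C · (B + B)) ⇒ ¬(C ⇒ (B + A)) = 1/3 ⇒ 0 = 2/3
¬B = ¬1/3 = 2/3
A · A = 5/6 · 5/6 = 5/6
¬B + (A · A) = 2/3 + 5/6 = 5/6
¬(¬B + (A · A)) = ¬5/6 = 1/6
¬¬(¬B + (A · A)) = ¬1/6 = 5/6
((C · (B + B)) ⇒ ¬(C ⇒ (B + A))) · ¬¬(¬B + (A · A)) = 2/3 · 5/6 = 2/3
¬(((C · (B + B)) ⇒ ¬(C ⇒ (B + A))) · ¬¬(¬B + (A · A))) = ¬2/3 = 1/3
((((¬(C · A) ⇒ ((C ⇒ C) ⇒ ¬A)) ⇒ (A · (C · A))) + ((A · (B + B)) · ((C + C) + C))) ⇒ ((((B + B) + ¬C) + (A · A)) + ((¬A ⇒ ((C · A) + C)) + ((C · B) + (C · (C ⇒ C)))))) + ¬(((C · (B + B)) ⇒ ¬(C ⇒ (B + A))) · ¬¬(¬B + (A · A))) = 1 + 1/3 = 1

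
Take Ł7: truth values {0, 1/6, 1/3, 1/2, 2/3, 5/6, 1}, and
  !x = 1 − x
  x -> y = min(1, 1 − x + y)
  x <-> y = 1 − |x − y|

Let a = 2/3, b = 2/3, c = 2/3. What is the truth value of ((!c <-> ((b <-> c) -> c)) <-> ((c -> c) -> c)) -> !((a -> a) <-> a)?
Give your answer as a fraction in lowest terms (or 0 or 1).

!c = !2/3 = 1/3
b <-> c = 2/3 <-> 2/3 = 1
(b <-> c) -> c = 1 -> 2/3 = 2/3
!c <-> ((b <-> c) -> c) = 1/3 <-> 2/3 = 2/3
c -> c = 2/3 -> 2/3 = 1
(c -> c) -> c = 1 -> 2/3 = 2/3
(!c <-> ((b <-> c) -> c)) <-> ((c -> c) -> c) = 2/3 <-> 2/3 = 1
a -> a = 2/3 -> 2/3 = 1
(a -> a) <-> a = 1 <-> 2/3 = 2/3
!((a -> a) <-> a) = !2/3 = 1/3
((!c <-> ((b <-> c) -> c)) <-> ((c -> c) -> c)) -> !((a -> a) <-> a) = 1 -> 1/3 = 1/3

1/3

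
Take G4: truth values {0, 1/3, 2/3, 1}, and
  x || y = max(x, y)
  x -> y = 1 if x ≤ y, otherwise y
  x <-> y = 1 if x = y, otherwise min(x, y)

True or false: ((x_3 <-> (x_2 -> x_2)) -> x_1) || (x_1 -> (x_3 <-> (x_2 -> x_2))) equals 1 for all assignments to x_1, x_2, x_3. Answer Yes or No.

At x_1 = 1/3, x_2 = 1/3, x_3 = 1/3, for instance:
x_2 -> x_2 = 1/3 -> 1/3 = 1
x_3 <-> (x_2 -> x_2) = 1/3 <-> 1 = 1/3
(x_3 <-> (x_2 -> x_2)) -> x_1 = 1/3 -> 1/3 = 1
x_1 -> (x_3 <-> (x_2 -> x_2)) = 1/3 -> 1/3 = 1
((x_3 <-> (x_2 -> x_2)) -> x_1) || (x_1 -> (x_3 <-> (x_2 -> x_2))) = 1 || 1 = 1
and checking the remaining 63 assignments likewise gives ≥ 1 in every case.

Yes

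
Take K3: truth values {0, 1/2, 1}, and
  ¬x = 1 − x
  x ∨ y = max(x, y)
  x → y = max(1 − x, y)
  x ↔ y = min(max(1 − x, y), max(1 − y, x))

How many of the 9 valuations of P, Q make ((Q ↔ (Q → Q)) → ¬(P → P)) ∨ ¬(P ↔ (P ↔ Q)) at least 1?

P = 0, Q = 0 ↦ 1  ≥
P = 0, Q = 1/2 ↦ 1/2  <
P = 0, Q = 1 ↦ 0  <
P = 1/2, Q = 0 ↦ 1  ≥
P = 1/2, Q = 1/2 ↦ 1/2  <
P = 1/2, Q = 1 ↦ 1/2  <
P = 1, Q = 0 ↦ 1  ≥
P = 1, Q = 1/2 ↦ 1/2  <
P = 1, Q = 1 ↦ 0  <
So 3 of the 9 assignments meet the threshold.

3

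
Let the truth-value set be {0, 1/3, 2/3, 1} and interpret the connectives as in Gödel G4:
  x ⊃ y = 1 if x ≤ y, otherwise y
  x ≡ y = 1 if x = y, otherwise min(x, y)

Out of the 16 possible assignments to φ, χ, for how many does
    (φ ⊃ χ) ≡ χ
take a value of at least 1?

φ = 0, χ = 0 ↦ 0  <
φ = 0, χ = 1/3 ↦ 1/3  <
φ = 0, χ = 2/3 ↦ 2/3  <
φ = 0, χ = 1 ↦ 1  ≥
φ = 1/3, χ = 0 ↦ 1  ≥
φ = 1/3, χ = 1/3 ↦ 1/3  <
φ = 1/3, χ = 2/3 ↦ 2/3  <
φ = 1/3, χ = 1 ↦ 1  ≥
φ = 2/3, χ = 0 ↦ 1  ≥
φ = 2/3, χ = 1/3 ↦ 1  ≥
φ = 2/3, χ = 2/3 ↦ 2/3  <
φ = 2/3, χ = 1 ↦ 1  ≥
φ = 1, χ = 0 ↦ 1  ≥
φ = 1, χ = 1/3 ↦ 1  ≥
φ = 1, χ = 2/3 ↦ 1  ≥
φ = 1, χ = 1 ↦ 1  ≥
So 10 of the 16 assignments meet the threshold.

10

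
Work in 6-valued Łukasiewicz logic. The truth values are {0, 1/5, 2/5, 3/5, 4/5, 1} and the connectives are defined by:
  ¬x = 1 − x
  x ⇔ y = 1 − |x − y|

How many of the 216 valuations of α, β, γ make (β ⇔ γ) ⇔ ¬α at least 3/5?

150

value 1: 36 assignments (counts)
value 4/5: 64 assignments (counts)
value 3/5: 50 assignments (counts)
value 2/5: 36 assignments
value 1/5: 22 assignments
value 0: 8 assignments
So 150 of the 216 assignments meet the threshold.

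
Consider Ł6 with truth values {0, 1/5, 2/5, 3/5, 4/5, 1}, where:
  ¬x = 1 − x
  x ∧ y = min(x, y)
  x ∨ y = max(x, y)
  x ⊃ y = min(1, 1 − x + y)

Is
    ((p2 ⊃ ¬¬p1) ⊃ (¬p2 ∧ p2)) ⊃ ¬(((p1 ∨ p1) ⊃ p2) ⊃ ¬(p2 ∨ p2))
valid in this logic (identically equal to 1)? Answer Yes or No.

Counterexample: take p1 = 0, p2 = 1/5.
¬p1 = ¬0 = 1
¬¬p1 = ¬1 = 0
p2 ⊃ ¬¬p1 = 1/5 ⊃ 0 = 4/5
¬p2 = ¬1/5 = 4/5
¬p2 ∧ p2 = 4/5 ∧ 1/5 = 1/5
(p2 ⊃ ¬¬p1) ⊃ (¬p2 ∧ p2) = 4/5 ⊃ 1/5 = 2/5
p1 ∨ p1 = 0 ∨ 0 = 0
(p1 ∨ p1) ⊃ p2 = 0 ⊃ 1/5 = 1
p2 ∨ p2 = 1/5 ∨ 1/5 = 1/5
¬(p2 ∨ p2) = ¬1/5 = 4/5
((p1 ∨ p1) ⊃ p2) ⊃ ¬(p2 ∨ p2) = 1 ⊃ 4/5 = 4/5
¬(((p1 ∨ p1) ⊃ p2) ⊃ ¬(p2 ∨ p2)) = ¬4/5 = 1/5
((p2 ⊃ ¬¬p1) ⊃ (¬p2 ∧ p2)) ⊃ ¬(((p1 ∨ p1) ⊃ p2) ⊃ ¬(p2 ∨ p2)) = 2/5 ⊃ 1/5 = 4/5
This gives 4/5 ≠ 1.

No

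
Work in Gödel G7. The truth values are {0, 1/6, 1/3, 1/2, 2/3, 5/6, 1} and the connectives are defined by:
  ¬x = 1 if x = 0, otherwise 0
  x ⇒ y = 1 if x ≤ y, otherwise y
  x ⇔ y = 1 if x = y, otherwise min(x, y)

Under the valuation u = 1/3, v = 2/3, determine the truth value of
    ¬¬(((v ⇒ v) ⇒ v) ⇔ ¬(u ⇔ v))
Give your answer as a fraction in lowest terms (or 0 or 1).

0

v ⇒ v = 2/3 ⇒ 2/3 = 1
(v ⇒ v) ⇒ v = 1 ⇒ 2/3 = 2/3
u ⇔ v = 1/3 ⇔ 2/3 = 1/3
¬(u ⇔ v) = ¬1/3 = 0
((v ⇒ v) ⇒ v) ⇔ ¬(u ⇔ v) = 2/3 ⇔ 0 = 0
¬(((v ⇒ v) ⇒ v) ⇔ ¬(u ⇔ v)) = ¬0 = 1
¬¬(((v ⇒ v) ⇒ v) ⇔ ¬(u ⇔ v)) = ¬1 = 0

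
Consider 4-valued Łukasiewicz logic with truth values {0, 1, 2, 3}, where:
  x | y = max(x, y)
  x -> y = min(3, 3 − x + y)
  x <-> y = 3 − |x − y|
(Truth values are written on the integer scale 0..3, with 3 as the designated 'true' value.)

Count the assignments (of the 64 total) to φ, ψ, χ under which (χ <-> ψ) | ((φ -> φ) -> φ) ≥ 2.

52

value 3: 28 assignments (counts)
value 2: 24 assignments (counts)
value 1: 10 assignments
value 0: 2 assignments
So 52 of the 64 assignments meet the threshold.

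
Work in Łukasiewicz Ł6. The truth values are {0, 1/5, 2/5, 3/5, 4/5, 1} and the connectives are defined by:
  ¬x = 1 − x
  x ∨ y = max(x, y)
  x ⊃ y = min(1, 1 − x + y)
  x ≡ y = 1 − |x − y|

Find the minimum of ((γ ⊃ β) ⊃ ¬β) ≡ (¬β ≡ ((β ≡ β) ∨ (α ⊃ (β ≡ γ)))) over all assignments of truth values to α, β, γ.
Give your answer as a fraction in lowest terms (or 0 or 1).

3/5

Take α = 0, β = 2/5, γ = 4/5:
γ ⊃ β = 4/5 ⊃ 2/5 = 3/5
¬β = ¬2/5 = 3/5
(γ ⊃ β) ⊃ ¬β = 3/5 ⊃ 3/5 = 1
¬β = ¬2/5 = 3/5
β ≡ β = 2/5 ≡ 2/5 = 1
β ≡ γ = 2/5 ≡ 4/5 = 3/5
α ⊃ (β ≡ γ) = 0 ⊃ 3/5 = 1
(β ≡ β) ∨ (α ⊃ (β ≡ γ)) = 1 ∨ 1 = 1
¬β ≡ ((β ≡ β) ∨ (α ⊃ (β ≡ γ))) = 3/5 ≡ 1 = 3/5
((γ ⊃ β) ⊃ ¬β) ≡ (¬β ≡ ((β ≡ β) ∨ (α ⊃ (β ≡ γ)))) = 1 ≡ 3/5 = 3/5
No assignment yields a value below 3/5, so this is the minimum.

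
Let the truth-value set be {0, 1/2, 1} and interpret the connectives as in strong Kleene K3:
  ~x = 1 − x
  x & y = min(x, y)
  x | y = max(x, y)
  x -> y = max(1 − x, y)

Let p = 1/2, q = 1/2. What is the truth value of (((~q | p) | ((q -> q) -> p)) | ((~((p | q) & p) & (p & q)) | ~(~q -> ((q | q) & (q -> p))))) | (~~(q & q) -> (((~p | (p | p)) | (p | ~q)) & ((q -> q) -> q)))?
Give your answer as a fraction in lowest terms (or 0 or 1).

1/2

~q = ~1/2 = 1/2
~q | p = 1/2 | 1/2 = 1/2
q -> q = 1/2 -> 1/2 = 1/2
(q -> q) -> p = 1/2 -> 1/2 = 1/2
(~q | p) | ((q -> q) -> p) = 1/2 | 1/2 = 1/2
p | q = 1/2 | 1/2 = 1/2
(p | q) & p = 1/2 & 1/2 = 1/2
~((p | q) & p) = ~1/2 = 1/2
p & q = 1/2 & 1/2 = 1/2
~((p | q) & p) & (p & q) = 1/2 & 1/2 = 1/2
~q = ~1/2 = 1/2
q | q = 1/2 | 1/2 = 1/2
q -> p = 1/2 -> 1/2 = 1/2
(q | q) & (q -> p) = 1/2 & 1/2 = 1/2
~q -> ((q | q) & (q -> p)) = 1/2 -> 1/2 = 1/2
~(~q -> ((q | q) & (q -> p))) = ~1/2 = 1/2
(~((p | q) & p) & (p & q)) | ~(~q -> ((q | q) & (q -> p))) = 1/2 | 1/2 = 1/2
((~q | p) | ((q -> q) -> p)) | ((~((p | q) & p) & (p & q)) | ~(~q -> ((q | q) & (q -> p)))) = 1/2 | 1/2 = 1/2
q & q = 1/2 & 1/2 = 1/2
~(q & q) = ~1/2 = 1/2
~~(q & q) = ~1/2 = 1/2
~p = ~1/2 = 1/2
p | p = 1/2 | 1/2 = 1/2
~p | (p | p) = 1/2 | 1/2 = 1/2
~q = ~1/2 = 1/2
p | ~q = 1/2 | 1/2 = 1/2
(~p | (p | p)) | (p | ~q) = 1/2 | 1/2 = 1/2
q -> q = 1/2 -> 1/2 = 1/2
(q -> q) -> q = 1/2 -> 1/2 = 1/2
((~p | (p | p)) | (p | ~q)) & ((q -> q) -> q) = 1/2 & 1/2 = 1/2
~~(q & q) -> (((~p | (p | p)) | (p | ~q)) & ((q -> q) -> q)) = 1/2 -> 1/2 = 1/2
(((~q | p) | ((q -> q) -> p)) | ((~((p | q) & p) & (p & q)) | ~(~q -> ((q | q) & (q -> p))))) | (~~(q & q) -> (((~p | (p | p)) | (p | ~q)) & ((q -> q) -> q))) = 1/2 | 1/2 = 1/2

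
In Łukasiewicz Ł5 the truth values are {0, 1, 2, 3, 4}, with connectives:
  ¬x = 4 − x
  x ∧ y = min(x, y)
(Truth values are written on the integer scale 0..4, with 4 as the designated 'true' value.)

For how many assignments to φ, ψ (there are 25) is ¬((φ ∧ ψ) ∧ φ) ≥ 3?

value 4: 9 assignments (counts)
value 3: 7 assignments (counts)
value 2: 5 assignments
value 1: 3 assignments
value 0: 1 assignment
So 16 of the 25 assignments meet the threshold.

16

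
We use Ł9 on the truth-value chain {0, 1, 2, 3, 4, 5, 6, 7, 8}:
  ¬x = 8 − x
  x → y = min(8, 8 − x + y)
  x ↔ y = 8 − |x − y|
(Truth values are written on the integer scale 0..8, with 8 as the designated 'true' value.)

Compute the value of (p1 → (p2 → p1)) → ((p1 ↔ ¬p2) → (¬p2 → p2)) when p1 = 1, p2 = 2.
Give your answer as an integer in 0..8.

8

p2 → p1 = 2 → 1 = 7
p1 → (p2 → p1) = 1 → 7 = 8
¬p2 = ¬2 = 6
p1 ↔ ¬p2 = 1 ↔ 6 = 3
¬p2 = ¬2 = 6
¬p2 → p2 = 6 → 2 = 4
(p1 ↔ ¬p2) → (¬p2 → p2) = 3 → 4 = 8
(p1 → (p2 → p1)) → ((p1 ↔ ¬p2) → (¬p2 → p2)) = 8 → 8 = 8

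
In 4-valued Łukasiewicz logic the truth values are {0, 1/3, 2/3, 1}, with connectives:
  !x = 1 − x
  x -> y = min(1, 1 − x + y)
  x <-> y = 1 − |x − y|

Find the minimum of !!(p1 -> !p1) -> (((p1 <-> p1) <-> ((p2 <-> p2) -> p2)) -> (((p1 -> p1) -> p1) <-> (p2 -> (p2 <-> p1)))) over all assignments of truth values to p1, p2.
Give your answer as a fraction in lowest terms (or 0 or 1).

Take p1 = 0, p2 = 1/3:
!p1 = !0 = 1
p1 -> !p1 = 0 -> 1 = 1
!(p1 -> !p1) = !1 = 0
!!(p1 -> !p1) = !0 = 1
p1 <-> p1 = 0 <-> 0 = 1
p2 <-> p2 = 1/3 <-> 1/3 = 1
(p2 <-> p2) -> p2 = 1 -> 1/3 = 1/3
(p1 <-> p1) <-> ((p2 <-> p2) -> p2) = 1 <-> 1/3 = 1/3
p1 -> p1 = 0 -> 0 = 1
(p1 -> p1) -> p1 = 1 -> 0 = 0
p2 <-> p1 = 1/3 <-> 0 = 2/3
p2 -> (p2 <-> p1) = 1/3 -> 2/3 = 1
((p1 -> p1) -> p1) <-> (p2 -> (p2 <-> p1)) = 0 <-> 1 = 0
((p1 <-> p1) <-> ((p2 <-> p2) -> p2)) -> (((p1 -> p1) -> p1) <-> (p2 -> (p2 <-> p1))) = 1/3 -> 0 = 2/3
!!(p1 -> !p1) -> (((p1 <-> p1) <-> ((p2 <-> p2) -> p2)) -> (((p1 -> p1) -> p1) <-> (p2 -> (p2 <-> p1)))) = 1 -> 2/3 = 2/3
No assignment yields a value below 2/3, so this is the minimum.

2/3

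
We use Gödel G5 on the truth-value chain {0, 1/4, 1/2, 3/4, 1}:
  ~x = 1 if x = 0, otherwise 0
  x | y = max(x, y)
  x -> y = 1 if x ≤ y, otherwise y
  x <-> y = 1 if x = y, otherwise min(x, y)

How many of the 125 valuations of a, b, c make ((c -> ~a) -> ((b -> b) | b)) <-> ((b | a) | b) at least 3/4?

80

value 1: 45 assignments (counts)
value 3/4: 35 assignments (counts)
value 1/2: 25 assignments
value 1/4: 15 assignments
value 0: 5 assignments
So 80 of the 125 assignments meet the threshold.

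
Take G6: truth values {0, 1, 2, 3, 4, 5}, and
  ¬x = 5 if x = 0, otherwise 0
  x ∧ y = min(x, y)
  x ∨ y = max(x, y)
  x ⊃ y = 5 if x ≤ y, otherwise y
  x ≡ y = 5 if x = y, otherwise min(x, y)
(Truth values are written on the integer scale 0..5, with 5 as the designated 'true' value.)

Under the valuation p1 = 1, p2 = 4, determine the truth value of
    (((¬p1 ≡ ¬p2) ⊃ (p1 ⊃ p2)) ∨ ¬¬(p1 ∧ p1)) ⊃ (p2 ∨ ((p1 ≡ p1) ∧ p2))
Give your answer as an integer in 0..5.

¬p1 = ¬1 = 0
¬p2 = ¬4 = 0
¬p1 ≡ ¬p2 = 0 ≡ 0 = 5
p1 ⊃ p2 = 1 ⊃ 4 = 5
(¬p1 ≡ ¬p2) ⊃ (p1 ⊃ p2) = 5 ⊃ 5 = 5
p1 ∧ p1 = 1 ∧ 1 = 1
¬(p1 ∧ p1) = ¬1 = 0
¬¬(p1 ∧ p1) = ¬0 = 5
((¬p1 ≡ ¬p2) ⊃ (p1 ⊃ p2)) ∨ ¬¬(p1 ∧ p1) = 5 ∨ 5 = 5
p1 ≡ p1 = 1 ≡ 1 = 5
(p1 ≡ p1) ∧ p2 = 5 ∧ 4 = 4
p2 ∨ ((p1 ≡ p1) ∧ p2) = 4 ∨ 4 = 4
(((¬p1 ≡ ¬p2) ⊃ (p1 ⊃ p2)) ∨ ¬¬(p1 ∧ p1)) ⊃ (p2 ∨ ((p1 ≡ p1) ∧ p2)) = 5 ⊃ 4 = 4

4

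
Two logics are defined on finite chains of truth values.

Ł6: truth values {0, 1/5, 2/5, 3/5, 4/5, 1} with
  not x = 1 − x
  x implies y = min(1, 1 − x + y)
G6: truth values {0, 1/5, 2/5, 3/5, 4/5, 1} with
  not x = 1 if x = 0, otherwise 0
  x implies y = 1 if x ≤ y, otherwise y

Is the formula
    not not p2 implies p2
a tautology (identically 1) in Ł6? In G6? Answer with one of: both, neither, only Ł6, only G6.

In Ł6: every assignment gives 1 — tautology.
In G6: at p2 = 1/5 the value is 1/5 — not a tautology.

only Ł6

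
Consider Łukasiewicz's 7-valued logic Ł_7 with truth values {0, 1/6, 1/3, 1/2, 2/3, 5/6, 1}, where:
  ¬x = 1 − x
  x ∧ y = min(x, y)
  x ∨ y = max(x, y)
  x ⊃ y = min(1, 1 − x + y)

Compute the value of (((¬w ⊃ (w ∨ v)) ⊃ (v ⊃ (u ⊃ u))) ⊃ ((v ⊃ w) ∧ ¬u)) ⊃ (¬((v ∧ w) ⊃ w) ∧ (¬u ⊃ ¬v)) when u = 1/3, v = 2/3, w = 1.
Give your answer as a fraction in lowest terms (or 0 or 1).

¬w = ¬1 = 0
w ∨ v = 1 ∨ 2/3 = 1
¬w ⊃ (w ∨ v) = 0 ⊃ 1 = 1
u ⊃ u = 1/3 ⊃ 1/3 = 1
v ⊃ (u ⊃ u) = 2/3 ⊃ 1 = 1
(¬w ⊃ (w ∨ v)) ⊃ (v ⊃ (u ⊃ u)) = 1 ⊃ 1 = 1
v ⊃ w = 2/3 ⊃ 1 = 1
¬u = ¬1/3 = 2/3
(v ⊃ w) ∧ ¬u = 1 ∧ 2/3 = 2/3
((¬w ⊃ (w ∨ v)) ⊃ (v ⊃ (u ⊃ u))) ⊃ ((v ⊃ w) ∧ ¬u) = 1 ⊃ 2/3 = 2/3
v ∧ w = 2/3 ∧ 1 = 2/3
(v ∧ w) ⊃ w = 2/3 ⊃ 1 = 1
¬((v ∧ w) ⊃ w) = ¬1 = 0
¬u = ¬1/3 = 2/3
¬v = ¬2/3 = 1/3
¬u ⊃ ¬v = 2/3 ⊃ 1/3 = 2/3
¬((v ∧ w) ⊃ w) ∧ (¬u ⊃ ¬v) = 0 ∧ 2/3 = 0
(((¬w ⊃ (w ∨ v)) ⊃ (v ⊃ (u ⊃ u))) ⊃ ((v ⊃ w) ∧ ¬u)) ⊃ (¬((v ∧ w) ⊃ w) ∧ (¬u ⊃ ¬v)) = 2/3 ⊃ 0 = 1/3

1/3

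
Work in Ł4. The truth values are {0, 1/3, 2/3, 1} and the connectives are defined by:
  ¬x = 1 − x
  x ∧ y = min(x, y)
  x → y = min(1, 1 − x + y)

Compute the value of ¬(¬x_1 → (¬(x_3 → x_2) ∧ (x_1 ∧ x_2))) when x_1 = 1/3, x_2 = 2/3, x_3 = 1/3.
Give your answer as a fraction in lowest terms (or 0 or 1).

2/3

¬x_1 = ¬1/3 = 2/3
x_3 → x_2 = 1/3 → 2/3 = 1
¬(x_3 → x_2) = ¬1 = 0
x_1 ∧ x_2 = 1/3 ∧ 2/3 = 1/3
¬(x_3 → x_2) ∧ (x_1 ∧ x_2) = 0 ∧ 1/3 = 0
¬x_1 → (¬(x_3 → x_2) ∧ (x_1 ∧ x_2)) = 2/3 → 0 = 1/3
¬(¬x_1 → (¬(x_3 → x_2) ∧ (x_1 ∧ x_2))) = ¬1/3 = 2/3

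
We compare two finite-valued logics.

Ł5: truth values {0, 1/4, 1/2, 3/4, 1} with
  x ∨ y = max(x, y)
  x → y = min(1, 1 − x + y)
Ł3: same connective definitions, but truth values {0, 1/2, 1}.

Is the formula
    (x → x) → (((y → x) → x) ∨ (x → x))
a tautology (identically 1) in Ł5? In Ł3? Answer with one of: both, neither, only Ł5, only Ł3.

In Ł5: every assignment gives 1 — tautology.
In Ł3: every assignment gives 1 — tautology.

both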